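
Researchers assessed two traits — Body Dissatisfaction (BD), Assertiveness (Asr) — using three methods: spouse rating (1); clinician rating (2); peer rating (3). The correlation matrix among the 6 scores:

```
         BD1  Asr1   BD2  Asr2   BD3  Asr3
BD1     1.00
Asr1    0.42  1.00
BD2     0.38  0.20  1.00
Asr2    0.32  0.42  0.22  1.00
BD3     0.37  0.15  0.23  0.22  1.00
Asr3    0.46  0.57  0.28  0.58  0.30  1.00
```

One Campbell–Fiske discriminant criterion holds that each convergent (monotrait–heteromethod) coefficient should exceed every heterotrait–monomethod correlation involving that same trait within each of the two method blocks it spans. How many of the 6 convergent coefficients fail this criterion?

4

Checking each validity diagonal entry against its comparison values:
BD (methods 1·2): 0.38 vs {0.42, 0.22} → fail.
BD (methods 1·3): 0.37 vs {0.42, 0.30} → fail.
BD (methods 2·3): 0.23 vs {0.22, 0.30} → fail.
Asr (methods 1·2): 0.42 vs {0.42, 0.22} → fail.
Asr (methods 1·3): 0.57 vs {0.42, 0.30} → pass.
Asr (methods 2·3): 0.58 vs {0.22, 0.30} → pass.
4 of 6 fail.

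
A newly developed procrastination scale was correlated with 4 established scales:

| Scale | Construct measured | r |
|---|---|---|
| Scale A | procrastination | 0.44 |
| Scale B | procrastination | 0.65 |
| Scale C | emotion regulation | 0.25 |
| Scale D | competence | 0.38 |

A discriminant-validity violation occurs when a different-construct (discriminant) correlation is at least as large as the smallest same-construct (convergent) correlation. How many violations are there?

Convergent (same construct = procrastination): Scale A, Scale B.
Smallest convergent = 0.44. Discriminant values: 0.25, 0.38; count ≥ 0.44 → 0.

0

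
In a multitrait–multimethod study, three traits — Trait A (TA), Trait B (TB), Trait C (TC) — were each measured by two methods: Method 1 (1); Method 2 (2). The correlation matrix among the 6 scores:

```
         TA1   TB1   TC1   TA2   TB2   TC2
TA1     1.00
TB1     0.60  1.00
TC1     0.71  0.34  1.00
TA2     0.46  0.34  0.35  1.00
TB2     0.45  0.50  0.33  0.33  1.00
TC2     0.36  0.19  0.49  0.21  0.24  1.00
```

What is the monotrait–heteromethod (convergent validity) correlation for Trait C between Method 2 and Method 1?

Same trait (TC), different methods: r(TC2, TC1) = 0.49.

0.49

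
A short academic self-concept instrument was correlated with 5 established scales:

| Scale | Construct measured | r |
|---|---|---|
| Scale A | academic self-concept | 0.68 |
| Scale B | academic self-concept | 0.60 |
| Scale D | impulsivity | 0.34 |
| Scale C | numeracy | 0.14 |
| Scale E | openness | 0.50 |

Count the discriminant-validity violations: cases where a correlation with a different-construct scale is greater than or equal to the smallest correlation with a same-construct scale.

Convergent (same construct = academic self-concept): Scale A, Scale B.
Smallest convergent = 0.60. Discriminant values: 0.34, 0.14, 0.50; count ≥ 0.60 → 0.

0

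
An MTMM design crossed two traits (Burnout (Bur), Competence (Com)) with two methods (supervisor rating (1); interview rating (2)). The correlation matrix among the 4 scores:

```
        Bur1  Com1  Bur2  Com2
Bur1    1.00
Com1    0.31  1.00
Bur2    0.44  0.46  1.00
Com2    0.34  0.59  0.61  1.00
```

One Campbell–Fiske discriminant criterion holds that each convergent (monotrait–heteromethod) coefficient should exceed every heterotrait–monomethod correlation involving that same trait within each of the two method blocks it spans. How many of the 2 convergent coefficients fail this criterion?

2

Convergent coefficients and their comparison sets:
Bur (methods 1·2): 0.44 vs {0.31, 0.61} → fail.
Com (methods 1·2): 0.59 vs {0.31, 0.61} → fail.
2 of 2 fail.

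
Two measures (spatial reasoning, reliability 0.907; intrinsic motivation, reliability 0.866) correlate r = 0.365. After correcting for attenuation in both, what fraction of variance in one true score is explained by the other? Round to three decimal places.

0.170

Disattenuated r = 0.365 / √(0.907 × 0.866) = 0.365 / 0.8863 = 0.4118.
Shared true-score variance = 0.4118² = 0.1696 ≈ 0.170.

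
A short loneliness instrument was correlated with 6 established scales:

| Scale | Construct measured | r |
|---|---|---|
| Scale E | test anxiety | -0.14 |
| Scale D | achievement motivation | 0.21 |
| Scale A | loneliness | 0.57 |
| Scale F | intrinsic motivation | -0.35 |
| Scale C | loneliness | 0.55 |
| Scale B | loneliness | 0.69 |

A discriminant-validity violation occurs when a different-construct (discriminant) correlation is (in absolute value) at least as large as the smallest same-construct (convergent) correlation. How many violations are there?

0

Convergent (same construct = loneliness): Scale A, Scale C, Scale B.
Smallest convergent = 0.55. Discriminant |r|: 0.14, 0.21, 0.35; count ≥ 0.55 → 0.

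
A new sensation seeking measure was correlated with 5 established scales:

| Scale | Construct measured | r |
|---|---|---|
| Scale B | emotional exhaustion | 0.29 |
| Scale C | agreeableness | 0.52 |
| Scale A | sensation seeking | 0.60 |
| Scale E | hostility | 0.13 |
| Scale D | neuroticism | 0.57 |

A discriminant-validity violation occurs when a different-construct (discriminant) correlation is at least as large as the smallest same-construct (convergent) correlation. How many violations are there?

Convergent (same construct = sensation seeking): Scale A.
Smallest convergent = 0.60. Discriminant values: 0.29, 0.52, 0.13, 0.57; count ≥ 0.60 → 0.

0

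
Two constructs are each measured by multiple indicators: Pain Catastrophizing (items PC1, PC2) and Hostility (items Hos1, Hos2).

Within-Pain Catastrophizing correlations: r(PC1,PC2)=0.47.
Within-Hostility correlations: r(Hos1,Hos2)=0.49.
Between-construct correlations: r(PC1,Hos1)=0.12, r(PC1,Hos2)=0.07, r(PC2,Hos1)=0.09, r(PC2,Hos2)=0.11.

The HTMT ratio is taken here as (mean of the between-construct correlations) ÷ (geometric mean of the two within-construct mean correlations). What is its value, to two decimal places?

Mean heterotrait r = 0.39/4 = 0.0975.
Mean within-PC = 0.47/1 = 0.4700; mean within-Hos = 0.49/1 = 0.4900.
Geometric mean = √(0.4700 × 0.4900) = 0.4799.
HTMT = 0.0975 / 0.4799 = 0.20.

0.20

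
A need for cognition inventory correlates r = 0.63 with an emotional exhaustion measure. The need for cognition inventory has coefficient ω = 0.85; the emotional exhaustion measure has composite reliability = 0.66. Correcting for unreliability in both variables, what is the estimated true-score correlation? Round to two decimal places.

r_true = r_obs / √(r_xx · r_yy) = 0.63 / √(0.85 × 0.66) = 0.63 / √0.5610 = 0.63 / 0.7490 ≈ 0.84.

0.84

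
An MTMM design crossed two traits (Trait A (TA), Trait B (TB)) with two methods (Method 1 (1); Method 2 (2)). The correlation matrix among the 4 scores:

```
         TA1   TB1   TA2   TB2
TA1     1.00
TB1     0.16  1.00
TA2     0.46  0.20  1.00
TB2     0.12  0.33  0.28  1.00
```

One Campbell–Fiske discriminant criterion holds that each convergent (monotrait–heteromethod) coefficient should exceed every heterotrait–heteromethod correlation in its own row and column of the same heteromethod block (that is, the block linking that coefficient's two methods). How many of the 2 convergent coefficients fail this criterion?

0

Each convergent coefficient versus the relevant comparison correlations:
TA (methods 1·2): 0.46 vs {0.12, 0.20} → pass.
TB (methods 1·2): 0.33 vs {0.20, 0.12} → pass.
0 of 2 fail.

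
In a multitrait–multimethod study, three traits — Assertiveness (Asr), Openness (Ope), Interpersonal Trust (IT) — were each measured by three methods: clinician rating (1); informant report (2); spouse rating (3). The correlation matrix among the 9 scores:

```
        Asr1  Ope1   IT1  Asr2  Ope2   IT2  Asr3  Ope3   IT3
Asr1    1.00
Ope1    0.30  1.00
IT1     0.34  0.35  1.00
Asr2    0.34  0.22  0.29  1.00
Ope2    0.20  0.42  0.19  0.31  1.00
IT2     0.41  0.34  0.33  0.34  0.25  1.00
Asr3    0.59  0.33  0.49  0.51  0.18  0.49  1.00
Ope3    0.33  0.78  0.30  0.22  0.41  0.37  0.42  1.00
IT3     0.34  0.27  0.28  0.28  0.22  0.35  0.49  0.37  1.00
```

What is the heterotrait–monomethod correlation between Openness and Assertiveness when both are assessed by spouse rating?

0.42

Different traits, same method: r(Ope3, Asr3) = 0.42.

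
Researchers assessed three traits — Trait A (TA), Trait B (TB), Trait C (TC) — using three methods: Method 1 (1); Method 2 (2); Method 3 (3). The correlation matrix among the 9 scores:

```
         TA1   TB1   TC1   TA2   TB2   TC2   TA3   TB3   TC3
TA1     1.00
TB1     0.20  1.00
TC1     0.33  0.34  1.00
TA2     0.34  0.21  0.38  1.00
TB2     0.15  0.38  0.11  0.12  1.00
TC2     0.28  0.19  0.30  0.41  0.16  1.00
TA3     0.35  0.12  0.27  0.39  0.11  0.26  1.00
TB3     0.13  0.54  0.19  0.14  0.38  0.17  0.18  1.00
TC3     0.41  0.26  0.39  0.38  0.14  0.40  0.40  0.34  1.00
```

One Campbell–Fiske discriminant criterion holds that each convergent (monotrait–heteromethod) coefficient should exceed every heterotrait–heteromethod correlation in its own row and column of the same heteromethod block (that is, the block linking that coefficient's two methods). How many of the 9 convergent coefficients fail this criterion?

Each convergent coefficient versus the relevant comparison correlations:
TA (methods 1·2): 0.34 vs {0.15, 0.21, 0.28, 0.38} → fail.
TA (methods 1·3): 0.35 vs {0.13, 0.12, 0.41, 0.27} → fail.
TA (methods 2·3): 0.39 vs {0.14, 0.11, 0.38, 0.26} → pass.
TB (methods 1·2): 0.38 vs {0.21, 0.15, 0.19, 0.11} → pass.
TB (methods 1·3): 0.54 vs {0.12, 0.13, 0.26, 0.19} → pass.
TB (methods 2·3): 0.38 vs {0.11, 0.14, 0.14, 0.17} → pass.
TC (methods 1·2): 0.30 vs {0.38, 0.28, 0.11, 0.19} → fail.
TC (methods 1·3): 0.39 vs {0.27, 0.41, 0.19, 0.26} → fail.
TC (methods 2·3): 0.40 vs {0.26, 0.38, 0.17, 0.14} → pass.
4 of 9 fail.

4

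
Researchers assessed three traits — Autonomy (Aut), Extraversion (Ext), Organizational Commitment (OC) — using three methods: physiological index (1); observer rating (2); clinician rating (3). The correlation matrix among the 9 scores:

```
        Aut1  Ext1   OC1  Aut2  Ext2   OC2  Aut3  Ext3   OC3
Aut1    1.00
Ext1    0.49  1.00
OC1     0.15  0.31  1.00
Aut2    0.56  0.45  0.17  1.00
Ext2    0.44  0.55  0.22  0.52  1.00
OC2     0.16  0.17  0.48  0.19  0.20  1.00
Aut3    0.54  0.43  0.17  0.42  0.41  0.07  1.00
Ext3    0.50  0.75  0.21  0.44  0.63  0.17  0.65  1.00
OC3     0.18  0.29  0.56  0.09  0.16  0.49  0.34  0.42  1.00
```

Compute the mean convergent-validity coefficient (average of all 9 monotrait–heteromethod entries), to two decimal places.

Convergent values: 0.56, 0.54, 0.42, 0.55, 0.75, 0.63, 0.48, 0.56, 0.49; mean = 4.98/9 = 0.55.

0.55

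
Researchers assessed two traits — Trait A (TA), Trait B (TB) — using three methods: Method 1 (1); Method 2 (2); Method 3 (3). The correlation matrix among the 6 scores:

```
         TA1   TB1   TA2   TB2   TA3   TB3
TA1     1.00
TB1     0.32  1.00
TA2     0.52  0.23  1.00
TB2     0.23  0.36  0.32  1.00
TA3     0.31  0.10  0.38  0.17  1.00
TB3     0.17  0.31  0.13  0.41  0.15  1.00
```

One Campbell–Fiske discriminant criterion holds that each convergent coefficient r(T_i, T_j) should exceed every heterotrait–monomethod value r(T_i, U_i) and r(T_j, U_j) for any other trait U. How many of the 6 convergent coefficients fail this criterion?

2

Convergent coefficients and their comparison sets:
TA (methods 1·2): 0.52 vs {0.32, 0.32} → pass.
TA (methods 1·3): 0.31 vs {0.32, 0.15} → fail.
TA (methods 2·3): 0.38 vs {0.32, 0.15} → pass.
TB (methods 1·2): 0.36 vs {0.32, 0.32} → pass.
TB (methods 1·3): 0.31 vs {0.32, 0.15} → fail.
TB (methods 2·3): 0.41 vs {0.32, 0.15} → pass.
2 of 6 fail.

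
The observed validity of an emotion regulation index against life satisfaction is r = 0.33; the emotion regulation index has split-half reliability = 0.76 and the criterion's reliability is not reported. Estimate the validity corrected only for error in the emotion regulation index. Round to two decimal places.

0.38

Single correction: r_c = r_obs / √r_xx = 0.33 / √0.76 = 0.33 / 0.8718 ≈ 0.38.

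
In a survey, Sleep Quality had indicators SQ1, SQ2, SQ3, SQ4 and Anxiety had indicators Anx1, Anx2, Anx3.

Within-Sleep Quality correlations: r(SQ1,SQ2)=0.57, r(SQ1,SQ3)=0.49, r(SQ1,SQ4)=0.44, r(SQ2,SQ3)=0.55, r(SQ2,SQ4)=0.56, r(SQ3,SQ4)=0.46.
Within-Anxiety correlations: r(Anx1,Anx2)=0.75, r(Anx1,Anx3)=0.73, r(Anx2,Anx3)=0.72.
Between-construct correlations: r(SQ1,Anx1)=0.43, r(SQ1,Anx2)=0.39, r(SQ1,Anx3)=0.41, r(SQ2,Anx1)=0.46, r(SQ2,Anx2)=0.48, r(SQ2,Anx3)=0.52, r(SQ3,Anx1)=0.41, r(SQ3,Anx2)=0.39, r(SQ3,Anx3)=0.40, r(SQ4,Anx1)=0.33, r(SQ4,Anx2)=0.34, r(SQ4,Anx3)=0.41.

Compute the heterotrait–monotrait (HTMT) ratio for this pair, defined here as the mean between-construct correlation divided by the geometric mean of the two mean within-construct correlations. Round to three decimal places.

0.676

Mean heterotrait r = 4.97/12 = 0.4142.
Mean within-SQ = 3.07/6 = 0.5117; mean within-Anx = 2.20/3 = 0.7333.
Geometric mean = √(0.5117 × 0.7333) = 0.6126.
HTMT = 0.4142 / 0.6126 = 0.676.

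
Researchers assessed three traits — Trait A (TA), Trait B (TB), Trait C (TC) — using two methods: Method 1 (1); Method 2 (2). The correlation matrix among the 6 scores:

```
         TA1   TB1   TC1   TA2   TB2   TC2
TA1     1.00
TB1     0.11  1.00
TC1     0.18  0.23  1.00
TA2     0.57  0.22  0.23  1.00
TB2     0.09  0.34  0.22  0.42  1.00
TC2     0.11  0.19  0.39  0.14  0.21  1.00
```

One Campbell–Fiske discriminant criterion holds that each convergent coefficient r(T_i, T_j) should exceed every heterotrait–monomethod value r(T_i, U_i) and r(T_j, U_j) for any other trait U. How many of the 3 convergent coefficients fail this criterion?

Each convergent coefficient versus the relevant comparison correlations:
TA (methods 1·2): 0.57 vs {0.11, 0.42, 0.18, 0.14} → pass.
TB (methods 1·2): 0.34 vs {0.11, 0.42, 0.23, 0.21} → fail.
TC (methods 1·2): 0.39 vs {0.18, 0.14, 0.23, 0.21} → pass.
1 of 3 fail.

1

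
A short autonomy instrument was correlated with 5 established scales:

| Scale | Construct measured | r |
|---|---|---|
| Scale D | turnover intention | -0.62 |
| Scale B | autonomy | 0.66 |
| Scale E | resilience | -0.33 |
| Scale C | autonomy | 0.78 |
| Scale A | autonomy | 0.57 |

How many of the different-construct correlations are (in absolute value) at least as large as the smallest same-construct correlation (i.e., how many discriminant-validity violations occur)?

1

Convergent (same construct = autonomy): Scale B, Scale C, Scale A.
Smallest convergent = 0.57. Discriminant |r|: 0.62, 0.33; count ≥ 0.57 → 1.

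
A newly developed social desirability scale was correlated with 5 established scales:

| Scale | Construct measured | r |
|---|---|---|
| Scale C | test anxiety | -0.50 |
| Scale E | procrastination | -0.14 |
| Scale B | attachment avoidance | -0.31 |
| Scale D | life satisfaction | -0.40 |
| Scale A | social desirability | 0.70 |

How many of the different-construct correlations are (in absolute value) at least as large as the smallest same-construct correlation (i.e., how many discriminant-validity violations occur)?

Convergent (same construct = social desirability): Scale A.
Smallest convergent = 0.70. Discriminant |r|: 0.50, 0.14, 0.31, 0.40; count ≥ 0.70 → 0.

0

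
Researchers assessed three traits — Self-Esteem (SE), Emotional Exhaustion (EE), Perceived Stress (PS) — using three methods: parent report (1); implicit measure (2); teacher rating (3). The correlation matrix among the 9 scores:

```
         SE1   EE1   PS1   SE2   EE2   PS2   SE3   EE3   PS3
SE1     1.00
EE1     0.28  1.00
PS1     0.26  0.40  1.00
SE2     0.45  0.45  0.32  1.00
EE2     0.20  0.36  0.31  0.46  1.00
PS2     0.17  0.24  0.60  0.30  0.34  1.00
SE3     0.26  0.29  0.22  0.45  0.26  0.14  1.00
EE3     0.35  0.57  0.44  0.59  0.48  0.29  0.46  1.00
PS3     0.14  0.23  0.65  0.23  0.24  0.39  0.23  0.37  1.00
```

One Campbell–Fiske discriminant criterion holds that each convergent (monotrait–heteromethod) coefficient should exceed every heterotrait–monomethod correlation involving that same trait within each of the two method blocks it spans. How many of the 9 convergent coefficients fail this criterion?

Convergent coefficients and their comparison sets:
SE (methods 1·2): 0.45 vs {0.28, 0.46, 0.26, 0.30} → fail.
SE (methods 1·3): 0.26 vs {0.28, 0.46, 0.26, 0.23} → fail.
SE (methods 2·3): 0.45 vs {0.46, 0.46, 0.30, 0.23} → fail.
EE (methods 1·2): 0.36 vs {0.28, 0.46, 0.40, 0.34} → fail.
EE (methods 1·3): 0.57 vs {0.28, 0.46, 0.40, 0.37} → pass.
EE (methods 2·3): 0.48 vs {0.46, 0.46, 0.34, 0.37} → pass.
PS (methods 1·2): 0.60 vs {0.26, 0.30, 0.40, 0.34} → pass.
PS (methods 1·3): 0.65 vs {0.26, 0.23, 0.40, 0.37} → pass.
PS (methods 2·3): 0.39 vs {0.30, 0.23, 0.34, 0.37} → pass.
4 of 9 fail.

4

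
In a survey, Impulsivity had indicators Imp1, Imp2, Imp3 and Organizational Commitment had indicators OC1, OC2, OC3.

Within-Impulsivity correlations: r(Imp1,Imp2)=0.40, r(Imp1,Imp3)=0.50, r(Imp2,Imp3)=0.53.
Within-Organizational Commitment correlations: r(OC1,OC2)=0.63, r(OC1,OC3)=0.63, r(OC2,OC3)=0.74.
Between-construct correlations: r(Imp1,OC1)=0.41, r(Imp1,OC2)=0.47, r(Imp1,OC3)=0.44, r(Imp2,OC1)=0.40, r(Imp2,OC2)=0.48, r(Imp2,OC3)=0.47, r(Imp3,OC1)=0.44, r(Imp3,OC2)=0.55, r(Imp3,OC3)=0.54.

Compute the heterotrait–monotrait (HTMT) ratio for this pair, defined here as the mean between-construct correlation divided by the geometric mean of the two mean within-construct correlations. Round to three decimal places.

0.828

Mean between = 4.20/9 = 0.4667.
Mean within-Imp = 1.43/3 = 0.4767; mean within-OC = 2.00/3 = 0.6667.
Geometric mean = √(0.4767 × 0.6667) = 0.5638.
HTMT = 0.4667 / 0.5638 = 0.828.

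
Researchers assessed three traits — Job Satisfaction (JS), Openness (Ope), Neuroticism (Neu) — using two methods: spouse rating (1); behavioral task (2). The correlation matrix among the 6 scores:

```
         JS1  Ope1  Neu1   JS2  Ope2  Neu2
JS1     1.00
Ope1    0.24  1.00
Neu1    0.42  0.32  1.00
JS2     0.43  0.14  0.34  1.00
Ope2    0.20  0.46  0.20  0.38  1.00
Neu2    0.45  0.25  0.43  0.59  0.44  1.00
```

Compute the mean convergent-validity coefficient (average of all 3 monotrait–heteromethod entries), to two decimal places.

0.44

Convergent values: 0.43, 0.46, 0.43; mean = 1.32/3 = 0.44.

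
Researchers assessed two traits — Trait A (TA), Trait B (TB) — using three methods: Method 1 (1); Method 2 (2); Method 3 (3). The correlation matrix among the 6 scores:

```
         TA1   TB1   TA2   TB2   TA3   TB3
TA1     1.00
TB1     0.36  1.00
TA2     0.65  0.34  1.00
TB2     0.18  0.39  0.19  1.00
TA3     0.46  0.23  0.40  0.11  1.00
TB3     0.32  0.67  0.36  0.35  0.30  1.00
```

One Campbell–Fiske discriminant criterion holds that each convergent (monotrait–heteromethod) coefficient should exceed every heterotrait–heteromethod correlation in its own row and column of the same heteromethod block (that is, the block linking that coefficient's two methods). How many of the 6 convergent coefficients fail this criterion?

1

Checking each validity diagonal entry against its comparison values:
TA (methods 1·2): 0.65 vs {0.18, 0.34} → pass.
TA (methods 1·3): 0.46 vs {0.32, 0.23} → pass.
TA (methods 2·3): 0.40 vs {0.36, 0.11} → pass.
TB (methods 1·2): 0.39 vs {0.34, 0.18} → pass.
TB (methods 1·3): 0.67 vs {0.23, 0.32} → pass.
TB (methods 2·3): 0.35 vs {0.11, 0.36} → fail.
1 of 6 fail.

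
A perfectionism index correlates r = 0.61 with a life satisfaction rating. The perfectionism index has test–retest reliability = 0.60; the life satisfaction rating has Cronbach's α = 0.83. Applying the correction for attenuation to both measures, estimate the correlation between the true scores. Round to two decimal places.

0.86

r_true = r_obs / √(r_xx · r_yy) = 0.61 / √(0.60 × 0.83) = 0.61 / √0.4980 = 0.61 / 0.7057 ≈ 0.86.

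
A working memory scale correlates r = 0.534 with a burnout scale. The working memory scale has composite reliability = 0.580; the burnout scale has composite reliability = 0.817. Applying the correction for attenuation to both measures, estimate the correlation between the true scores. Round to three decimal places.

0.776

r_true = r_obs / √(r_xx · r_yy) = 0.534 / √(0.580 × 0.817) = 0.534 / √0.473860 = 0.534 / 0.6884 ≈ 0.776.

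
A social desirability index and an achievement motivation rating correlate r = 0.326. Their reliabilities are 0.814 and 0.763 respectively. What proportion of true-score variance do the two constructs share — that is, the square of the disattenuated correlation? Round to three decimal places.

Disattenuated r = 0.326 / √(0.814 × 0.763) = 0.326 / 0.7881 = 0.4137.
Shared true-score variance = 0.4137² = 0.1711 ≈ 0.171.

0.171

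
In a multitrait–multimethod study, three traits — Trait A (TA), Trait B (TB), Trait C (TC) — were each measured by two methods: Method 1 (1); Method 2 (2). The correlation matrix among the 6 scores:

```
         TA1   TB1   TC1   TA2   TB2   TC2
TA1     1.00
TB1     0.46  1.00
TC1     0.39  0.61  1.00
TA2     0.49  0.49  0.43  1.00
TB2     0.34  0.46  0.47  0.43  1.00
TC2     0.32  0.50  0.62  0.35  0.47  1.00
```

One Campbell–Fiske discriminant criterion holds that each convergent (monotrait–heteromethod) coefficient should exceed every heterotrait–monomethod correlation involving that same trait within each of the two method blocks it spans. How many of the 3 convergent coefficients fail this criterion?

1

Convergent coefficients and their comparison sets:
TA (methods 1·2): 0.49 vs {0.46, 0.43, 0.39, 0.35} → pass.
TB (methods 1·2): 0.46 vs {0.46, 0.43, 0.61, 0.47} → fail.
TC (methods 1·2): 0.62 vs {0.39, 0.35, 0.61, 0.47} → pass.
1 of 3 fail.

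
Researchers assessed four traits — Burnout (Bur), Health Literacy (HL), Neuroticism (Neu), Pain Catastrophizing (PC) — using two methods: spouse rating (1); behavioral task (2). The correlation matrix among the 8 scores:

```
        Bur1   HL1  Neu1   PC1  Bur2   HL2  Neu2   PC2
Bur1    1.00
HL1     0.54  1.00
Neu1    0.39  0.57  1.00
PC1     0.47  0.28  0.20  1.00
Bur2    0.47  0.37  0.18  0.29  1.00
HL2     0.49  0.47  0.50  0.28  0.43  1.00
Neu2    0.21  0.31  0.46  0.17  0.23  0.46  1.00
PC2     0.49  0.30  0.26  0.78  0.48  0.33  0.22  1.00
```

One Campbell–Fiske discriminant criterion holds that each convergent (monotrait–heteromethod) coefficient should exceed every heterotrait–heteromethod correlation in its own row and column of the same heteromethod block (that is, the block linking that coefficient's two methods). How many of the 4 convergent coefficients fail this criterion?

3

Each convergent coefficient versus the relevant comparison correlations:
Bur (methods 1·2): 0.47 vs {0.49, 0.37, 0.21, 0.18, 0.49, 0.29} → fail.
HL (methods 1·2): 0.47 vs {0.37, 0.49, 0.31, 0.50, 0.30, 0.28} → fail.
Neu (methods 1·2): 0.46 vs {0.18, 0.21, 0.50, 0.31, 0.26, 0.17} → fail.
PC (methods 1·2): 0.78 vs {0.29, 0.49, 0.28, 0.30, 0.17, 0.26} → pass.
3 of 4 fail.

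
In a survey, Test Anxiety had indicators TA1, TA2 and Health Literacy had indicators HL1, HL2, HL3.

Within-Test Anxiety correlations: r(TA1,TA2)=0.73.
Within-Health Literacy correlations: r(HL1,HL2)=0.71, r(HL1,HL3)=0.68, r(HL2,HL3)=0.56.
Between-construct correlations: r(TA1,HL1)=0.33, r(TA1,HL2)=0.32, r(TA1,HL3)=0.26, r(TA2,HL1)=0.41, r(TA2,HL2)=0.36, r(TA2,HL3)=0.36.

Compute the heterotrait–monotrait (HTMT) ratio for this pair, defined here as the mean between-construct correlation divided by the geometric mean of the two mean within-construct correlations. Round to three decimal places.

Between-construct mean = 2.04/6 = 0.3400.
Mean within-TA = 0.73/1 = 0.7300; mean within-HL = 1.95/3 = 0.6500.
Geometric mean = √(0.7300 × 0.6500) = 0.6888.
HTMT = 0.3400 / 0.6888 = 0.494.

0.494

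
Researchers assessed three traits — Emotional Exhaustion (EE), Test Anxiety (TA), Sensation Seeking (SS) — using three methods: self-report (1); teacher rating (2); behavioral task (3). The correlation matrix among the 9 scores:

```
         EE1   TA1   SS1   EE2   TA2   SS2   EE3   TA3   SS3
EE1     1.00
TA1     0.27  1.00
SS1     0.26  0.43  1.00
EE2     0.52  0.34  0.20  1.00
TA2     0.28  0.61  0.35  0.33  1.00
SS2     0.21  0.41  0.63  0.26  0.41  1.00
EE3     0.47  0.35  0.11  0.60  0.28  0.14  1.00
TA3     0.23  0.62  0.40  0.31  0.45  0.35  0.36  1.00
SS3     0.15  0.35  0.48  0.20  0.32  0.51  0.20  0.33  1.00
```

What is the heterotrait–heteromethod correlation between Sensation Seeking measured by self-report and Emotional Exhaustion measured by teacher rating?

Different traits and methods: r(SS1, EE2) = 0.20.

0.20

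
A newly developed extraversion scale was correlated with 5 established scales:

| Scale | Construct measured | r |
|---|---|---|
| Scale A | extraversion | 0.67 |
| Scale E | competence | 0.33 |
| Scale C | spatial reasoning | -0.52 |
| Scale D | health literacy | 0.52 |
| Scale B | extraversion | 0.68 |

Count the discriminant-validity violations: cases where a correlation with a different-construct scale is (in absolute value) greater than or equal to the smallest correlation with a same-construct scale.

Convergent (same construct = extraversion): Scale A, Scale B.
Smallest convergent = 0.67. Discriminant |r|: 0.33, 0.52, 0.52; count ≥ 0.67 → 0.

0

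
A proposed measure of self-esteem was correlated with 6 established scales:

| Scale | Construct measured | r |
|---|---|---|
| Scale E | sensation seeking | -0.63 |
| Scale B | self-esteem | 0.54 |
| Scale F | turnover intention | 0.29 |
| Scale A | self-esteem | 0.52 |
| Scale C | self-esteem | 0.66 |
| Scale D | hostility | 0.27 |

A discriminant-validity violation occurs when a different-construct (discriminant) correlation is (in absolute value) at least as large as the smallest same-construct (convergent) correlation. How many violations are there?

Convergent (same construct = self-esteem): Scale B, Scale A, Scale C.
Smallest convergent = 0.52. Discriminant |r|: 0.63, 0.29, 0.27; count ≥ 0.52 → 1.

1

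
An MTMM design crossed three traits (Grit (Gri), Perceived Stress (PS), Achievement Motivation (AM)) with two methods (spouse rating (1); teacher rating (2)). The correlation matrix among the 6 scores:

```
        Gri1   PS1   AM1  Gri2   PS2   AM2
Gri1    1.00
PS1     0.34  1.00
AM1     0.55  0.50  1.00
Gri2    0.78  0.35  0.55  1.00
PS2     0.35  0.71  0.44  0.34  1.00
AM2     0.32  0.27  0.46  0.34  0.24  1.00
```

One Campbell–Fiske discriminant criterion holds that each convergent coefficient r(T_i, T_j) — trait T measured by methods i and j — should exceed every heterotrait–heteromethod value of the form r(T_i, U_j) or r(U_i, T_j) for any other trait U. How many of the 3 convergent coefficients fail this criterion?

Checking each validity diagonal entry against its comparison values:
Gri (methods 1·2): 0.78 vs {0.35, 0.35, 0.32, 0.55} → pass.
PS (methods 1·2): 0.71 vs {0.35, 0.35, 0.27, 0.44} → pass.
AM (methods 1·2): 0.46 vs {0.55, 0.32, 0.44, 0.27} → fail.
1 of 3 fail.

1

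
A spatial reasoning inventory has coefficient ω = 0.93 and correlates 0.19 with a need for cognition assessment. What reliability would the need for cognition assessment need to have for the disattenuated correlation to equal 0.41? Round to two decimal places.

0.23

r_true = r_obs / √(r_xx · r_yy) ⇒ 0.41 = 0.19 / √(0.93 · r_yy).
√(0.93 · r_yy) = 0.19 / 0.41 = 0.4634; 0.93 · r_yy = 0.2147; r_yy = 0.2147 / 0.93 ≈ 0.23.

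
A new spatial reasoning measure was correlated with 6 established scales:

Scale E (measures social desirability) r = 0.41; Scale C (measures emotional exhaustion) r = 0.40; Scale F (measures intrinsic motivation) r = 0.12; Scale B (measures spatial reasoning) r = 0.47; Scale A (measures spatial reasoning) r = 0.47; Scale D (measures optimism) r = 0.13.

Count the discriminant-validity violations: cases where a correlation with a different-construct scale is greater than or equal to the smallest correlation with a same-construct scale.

Convergent (same construct = spatial reasoning): Scale B, Scale A.
Smallest convergent = 0.47. Discriminant values: 0.41, 0.40, 0.12, 0.13; count ≥ 0.47 → 0.

0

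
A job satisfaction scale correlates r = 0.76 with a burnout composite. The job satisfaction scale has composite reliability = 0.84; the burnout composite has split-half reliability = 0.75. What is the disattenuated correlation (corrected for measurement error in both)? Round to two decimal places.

r_true = r_obs / √(r_xx · r_yy) = 0.76 / √(0.84 × 0.75) = 0.76 / √0.6300 = 0.76 / 0.7937 ≈ 0.96.

0.96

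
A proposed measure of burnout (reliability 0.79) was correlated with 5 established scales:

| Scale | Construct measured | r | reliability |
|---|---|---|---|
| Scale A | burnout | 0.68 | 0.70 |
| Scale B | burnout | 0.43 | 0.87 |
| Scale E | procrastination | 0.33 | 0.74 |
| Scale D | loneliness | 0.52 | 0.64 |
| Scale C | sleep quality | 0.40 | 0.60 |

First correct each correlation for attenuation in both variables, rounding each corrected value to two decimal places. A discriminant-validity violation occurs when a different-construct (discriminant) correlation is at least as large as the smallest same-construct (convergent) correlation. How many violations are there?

Disattenuated r (r / √(r_scale · r_new)):
  Scale A (conv): 0.68 / √(0.70·0.79) = 0.91
  Scale B (conv): 0.43 / √(0.87·0.79) = 0.52
  Scale E (disc): 0.33 / √(0.74·0.79) = 0.43
  Scale D (disc): 0.52 / √(0.64·0.79) = 0.73
  Scale C (disc): 0.40 / √(0.60·0.79) = 0.58
Smallest convergent = 0.52. Discriminant values: 0.43, 0.73, 0.58; count ≥ 0.52 → 2.

2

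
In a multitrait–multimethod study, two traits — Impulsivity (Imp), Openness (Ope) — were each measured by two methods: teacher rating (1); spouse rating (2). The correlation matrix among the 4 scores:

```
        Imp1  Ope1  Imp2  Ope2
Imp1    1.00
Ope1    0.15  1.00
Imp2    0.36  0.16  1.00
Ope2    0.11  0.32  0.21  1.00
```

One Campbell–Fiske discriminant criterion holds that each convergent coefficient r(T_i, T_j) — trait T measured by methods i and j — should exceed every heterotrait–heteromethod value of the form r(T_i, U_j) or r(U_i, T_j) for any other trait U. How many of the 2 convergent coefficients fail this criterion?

0

Each convergent coefficient versus the relevant comparison correlations:
Imp (methods 1·2): 0.36 vs {0.11, 0.16} → pass.
Ope (methods 1·2): 0.32 vs {0.16, 0.11} → pass.
0 of 2 fail.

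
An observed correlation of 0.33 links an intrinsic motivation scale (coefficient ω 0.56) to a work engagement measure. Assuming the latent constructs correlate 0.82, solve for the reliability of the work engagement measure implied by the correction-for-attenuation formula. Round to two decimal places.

r_true = r_obs / √(r_xx · r_yy) ⇒ 0.82 = 0.33 / √(0.56 · r_yy).
√(0.56 · r_yy) = 0.33 / 0.82 = 0.4024; 0.56 · r_yy = 0.1619; r_yy = 0.1619 / 0.56 ≈ 0.29.

0.29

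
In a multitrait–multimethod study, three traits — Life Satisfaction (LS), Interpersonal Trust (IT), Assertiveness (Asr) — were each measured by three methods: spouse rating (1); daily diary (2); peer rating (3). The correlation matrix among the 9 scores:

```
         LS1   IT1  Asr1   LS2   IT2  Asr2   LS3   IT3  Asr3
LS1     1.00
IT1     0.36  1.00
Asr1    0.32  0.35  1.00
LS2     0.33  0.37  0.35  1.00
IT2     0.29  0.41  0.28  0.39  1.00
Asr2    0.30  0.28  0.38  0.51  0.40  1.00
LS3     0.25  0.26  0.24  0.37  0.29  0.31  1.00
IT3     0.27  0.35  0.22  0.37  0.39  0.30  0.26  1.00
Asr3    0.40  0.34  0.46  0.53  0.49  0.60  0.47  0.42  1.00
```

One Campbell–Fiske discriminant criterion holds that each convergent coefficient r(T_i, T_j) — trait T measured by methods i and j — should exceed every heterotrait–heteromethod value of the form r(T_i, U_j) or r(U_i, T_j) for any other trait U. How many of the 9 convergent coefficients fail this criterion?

4

Checking each validity diagonal entry against its comparison values:
LS (methods 1·2): 0.33 vs {0.29, 0.37, 0.30, 0.35} → fail.
LS (methods 1·3): 0.25 vs {0.27, 0.26, 0.40, 0.24} → fail.
LS (methods 2·3): 0.37 vs {0.37, 0.29, 0.53, 0.31} → fail.
IT (methods 1·2): 0.41 vs {0.37, 0.29, 0.28, 0.28} → pass.
IT (methods 1·3): 0.35 vs {0.26, 0.27, 0.34, 0.22} → pass.
IT (methods 2·3): 0.39 vs {0.29, 0.37, 0.49, 0.30} → fail.
Asr (methods 1·2): 0.38 vs {0.35, 0.30, 0.28, 0.28} → pass.
Asr (methods 1·3): 0.46 vs {0.24, 0.40, 0.22, 0.34} → pass.
Asr (methods 2·3): 0.60 vs {0.31, 0.53, 0.30, 0.49} → pass.
4 of 9 fail.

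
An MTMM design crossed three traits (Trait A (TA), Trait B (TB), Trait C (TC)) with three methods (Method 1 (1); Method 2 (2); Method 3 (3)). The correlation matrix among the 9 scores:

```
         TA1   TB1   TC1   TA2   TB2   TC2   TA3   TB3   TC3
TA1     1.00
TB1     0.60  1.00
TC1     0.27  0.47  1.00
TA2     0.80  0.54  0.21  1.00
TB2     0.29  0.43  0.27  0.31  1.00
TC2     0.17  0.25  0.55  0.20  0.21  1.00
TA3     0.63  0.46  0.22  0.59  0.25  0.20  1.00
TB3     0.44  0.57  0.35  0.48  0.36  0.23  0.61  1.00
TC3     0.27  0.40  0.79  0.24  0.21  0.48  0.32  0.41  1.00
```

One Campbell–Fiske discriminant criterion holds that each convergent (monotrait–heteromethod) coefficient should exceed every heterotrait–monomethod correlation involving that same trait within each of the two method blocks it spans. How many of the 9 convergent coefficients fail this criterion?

Each convergent coefficient versus the relevant comparison correlations:
TA (methods 1·2): 0.80 vs {0.60, 0.31, 0.27, 0.20} → pass.
TA (methods 1·3): 0.63 vs {0.60, 0.61, 0.27, 0.32} → pass.
TA (methods 2·3): 0.59 vs {0.31, 0.61, 0.20, 0.32} → fail.
TB (methods 1·2): 0.43 vs {0.60, 0.31, 0.47, 0.21} → fail.
TB (methods 1·3): 0.57 vs {0.60, 0.61, 0.47, 0.41} → fail.
TB (methods 2·3): 0.36 vs {0.31, 0.61, 0.21, 0.41} → fail.
TC (methods 1·2): 0.55 vs {0.27, 0.20, 0.47, 0.21} → pass.
TC (methods 1·3): 0.79 vs {0.27, 0.32, 0.47, 0.41} → pass.
TC (methods 2·3): 0.48 vs {0.20, 0.32, 0.21, 0.41} → pass.
4 of 9 fail.

4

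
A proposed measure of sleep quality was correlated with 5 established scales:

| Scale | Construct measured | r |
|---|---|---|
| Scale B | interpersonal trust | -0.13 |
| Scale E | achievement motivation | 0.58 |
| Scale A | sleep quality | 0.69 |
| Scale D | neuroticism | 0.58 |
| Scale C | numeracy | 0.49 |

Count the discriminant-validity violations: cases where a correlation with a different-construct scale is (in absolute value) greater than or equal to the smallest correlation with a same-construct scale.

0

Convergent (same construct = sleep quality): Scale A.
Smallest convergent = 0.69. Discriminant |r|: 0.13, 0.58, 0.58, 0.49; count ≥ 0.69 → 0.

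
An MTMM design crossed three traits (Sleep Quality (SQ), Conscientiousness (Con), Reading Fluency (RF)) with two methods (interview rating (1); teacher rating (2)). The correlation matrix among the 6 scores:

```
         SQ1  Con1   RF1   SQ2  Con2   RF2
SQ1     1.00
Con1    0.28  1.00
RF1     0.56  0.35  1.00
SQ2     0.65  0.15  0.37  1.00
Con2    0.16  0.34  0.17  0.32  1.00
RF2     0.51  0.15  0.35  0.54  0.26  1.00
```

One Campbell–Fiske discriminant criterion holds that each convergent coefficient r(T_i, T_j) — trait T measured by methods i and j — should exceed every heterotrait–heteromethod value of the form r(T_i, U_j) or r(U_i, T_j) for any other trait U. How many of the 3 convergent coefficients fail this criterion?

1

Each convergent coefficient versus the relevant comparison correlations:
SQ (methods 1·2): 0.65 vs {0.16, 0.15, 0.51, 0.37} → pass.
Con (methods 1·2): 0.34 vs {0.15, 0.16, 0.15, 0.17} → pass.
RF (methods 1·2): 0.35 vs {0.37, 0.51, 0.17, 0.15} → fail.
1 of 3 fail.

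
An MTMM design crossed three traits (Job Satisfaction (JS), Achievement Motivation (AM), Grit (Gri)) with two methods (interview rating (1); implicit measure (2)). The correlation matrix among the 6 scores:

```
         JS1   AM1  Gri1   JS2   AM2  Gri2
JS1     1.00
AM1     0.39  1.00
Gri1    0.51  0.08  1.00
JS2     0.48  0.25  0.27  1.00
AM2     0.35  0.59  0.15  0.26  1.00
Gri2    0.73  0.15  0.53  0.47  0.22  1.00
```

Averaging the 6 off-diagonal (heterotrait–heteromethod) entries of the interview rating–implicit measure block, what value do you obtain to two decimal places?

HTHM values (method 1 × method 2): 0.35, 0.73, 0.25, 0.15, 0.27, 0.15; mean = 1.90/6 = 0.32.

0.32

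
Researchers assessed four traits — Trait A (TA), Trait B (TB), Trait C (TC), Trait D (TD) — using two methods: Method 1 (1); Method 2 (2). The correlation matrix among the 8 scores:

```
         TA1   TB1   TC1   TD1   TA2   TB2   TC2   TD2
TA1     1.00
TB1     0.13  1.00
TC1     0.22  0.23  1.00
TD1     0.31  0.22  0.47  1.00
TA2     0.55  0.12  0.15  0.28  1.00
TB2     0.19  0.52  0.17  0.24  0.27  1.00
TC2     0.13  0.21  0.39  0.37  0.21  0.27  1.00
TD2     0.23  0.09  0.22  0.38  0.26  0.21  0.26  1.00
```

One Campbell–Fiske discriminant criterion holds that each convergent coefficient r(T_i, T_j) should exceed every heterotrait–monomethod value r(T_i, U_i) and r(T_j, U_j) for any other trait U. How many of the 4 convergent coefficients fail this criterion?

Convergent coefficients and their comparison sets:
TA (methods 1·2): 0.55 vs {0.13, 0.27, 0.22, 0.21, 0.31, 0.26} → pass.
TB (methods 1·2): 0.52 vs {0.13, 0.27, 0.23, 0.27, 0.22, 0.21} → pass.
TC (methods 1·2): 0.39 vs {0.22, 0.21, 0.23, 0.27, 0.47, 0.26} → fail.
TD (methods 1·2): 0.38 vs {0.31, 0.26, 0.22, 0.21, 0.47, 0.26} → fail.
2 of 4 fail.

2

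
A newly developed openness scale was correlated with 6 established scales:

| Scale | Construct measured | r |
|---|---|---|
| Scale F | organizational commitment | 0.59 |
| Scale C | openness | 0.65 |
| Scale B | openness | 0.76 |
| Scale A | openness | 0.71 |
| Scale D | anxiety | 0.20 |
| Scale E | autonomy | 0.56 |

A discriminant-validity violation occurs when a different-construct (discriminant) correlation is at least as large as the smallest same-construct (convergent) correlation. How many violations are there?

0

Convergent (same construct = openness): Scale C, Scale B, Scale A.
Smallest convergent = 0.65. Discriminant values: 0.59, 0.20, 0.56; count ≥ 0.65 → 0.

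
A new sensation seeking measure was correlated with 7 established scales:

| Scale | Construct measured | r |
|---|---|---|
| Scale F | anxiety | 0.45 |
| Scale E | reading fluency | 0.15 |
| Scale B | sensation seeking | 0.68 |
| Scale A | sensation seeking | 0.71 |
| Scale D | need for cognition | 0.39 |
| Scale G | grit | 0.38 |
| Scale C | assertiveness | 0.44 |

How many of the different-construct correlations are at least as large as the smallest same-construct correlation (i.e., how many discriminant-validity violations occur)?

Convergent (same construct = sensation seeking): Scale B, Scale A.
Smallest convergent = 0.68. Discriminant values: 0.45, 0.15, 0.39, 0.38, 0.44; count ≥ 0.68 → 0.

0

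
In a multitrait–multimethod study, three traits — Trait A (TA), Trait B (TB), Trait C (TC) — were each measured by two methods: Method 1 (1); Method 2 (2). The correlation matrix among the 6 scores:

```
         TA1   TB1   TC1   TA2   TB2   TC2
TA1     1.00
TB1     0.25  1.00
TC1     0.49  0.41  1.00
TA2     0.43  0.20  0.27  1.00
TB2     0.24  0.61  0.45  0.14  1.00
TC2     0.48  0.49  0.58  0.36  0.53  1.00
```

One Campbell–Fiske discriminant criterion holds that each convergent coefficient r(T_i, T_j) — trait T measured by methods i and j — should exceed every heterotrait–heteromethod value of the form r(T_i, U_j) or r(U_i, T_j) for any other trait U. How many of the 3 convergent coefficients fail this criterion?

1

Each convergent coefficient versus the relevant comparison correlations:
TA (methods 1·2): 0.43 vs {0.24, 0.20, 0.48, 0.27} → fail.
TB (methods 1·2): 0.61 vs {0.20, 0.24, 0.49, 0.45} → pass.
TC (methods 1·2): 0.58 vs {0.27, 0.48, 0.45, 0.49} → pass.
1 of 3 fail.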